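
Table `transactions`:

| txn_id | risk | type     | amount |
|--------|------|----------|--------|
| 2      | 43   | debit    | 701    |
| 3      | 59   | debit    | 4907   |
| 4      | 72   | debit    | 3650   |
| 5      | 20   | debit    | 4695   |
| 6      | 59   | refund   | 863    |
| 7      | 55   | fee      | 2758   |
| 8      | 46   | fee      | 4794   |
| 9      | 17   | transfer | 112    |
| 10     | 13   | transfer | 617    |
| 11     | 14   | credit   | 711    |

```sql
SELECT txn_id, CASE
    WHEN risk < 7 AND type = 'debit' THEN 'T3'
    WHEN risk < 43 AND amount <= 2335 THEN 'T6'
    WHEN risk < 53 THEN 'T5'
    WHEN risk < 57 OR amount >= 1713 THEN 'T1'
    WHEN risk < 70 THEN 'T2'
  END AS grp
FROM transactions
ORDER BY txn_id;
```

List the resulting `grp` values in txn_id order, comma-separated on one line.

txn_id=2: risk < 53 → T5
txn_id=3: risk < 57 OR amount >= 1713 → T1
txn_id=4: risk < 57 OR amount >= 1713 → T1
txn_id=5: risk < 53 → T5
txn_id=6: risk < 70 → T2
txn_id=7: risk < 57 OR amount >= 1713 → T1
txn_id=8: risk < 53 → T5
txn_id=9: risk < 43 AND amount <= 2335 → T6
txn_id=10: risk < 43 AND amount <= 2335 → T6
txn_id=11: risk < 43 AND amount <= 2335 → T6

T5, T1, T1, T5, T2, T1, T5, T6, T6, T6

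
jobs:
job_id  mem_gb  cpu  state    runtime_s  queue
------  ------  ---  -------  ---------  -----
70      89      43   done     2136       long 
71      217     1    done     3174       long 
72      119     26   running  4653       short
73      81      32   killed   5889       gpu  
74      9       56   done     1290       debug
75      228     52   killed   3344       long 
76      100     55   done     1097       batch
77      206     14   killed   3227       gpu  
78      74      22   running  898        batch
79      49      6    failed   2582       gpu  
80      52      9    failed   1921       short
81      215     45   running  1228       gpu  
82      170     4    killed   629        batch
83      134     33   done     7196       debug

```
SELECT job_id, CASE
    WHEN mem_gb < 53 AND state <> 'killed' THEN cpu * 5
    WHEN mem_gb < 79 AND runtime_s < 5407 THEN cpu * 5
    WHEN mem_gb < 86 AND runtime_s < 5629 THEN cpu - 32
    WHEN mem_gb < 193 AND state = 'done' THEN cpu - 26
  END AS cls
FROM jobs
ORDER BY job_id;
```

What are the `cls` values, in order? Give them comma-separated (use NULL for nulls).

job_id=70: mem_gb < 193 AND state = 'done' → 17
job_id=71: (no match → NULL) → NULL
job_id=72: (no match → NULL) → NULL
job_id=73: (no match → NULL) → NULL
job_id=74: mem_gb < 53 AND state <> 'killed' → 280
job_id=75: (no match → NULL) → NULL
job_id=76: mem_gb < 193 AND state = 'done' → 29
job_id=77: (no match → NULL) → NULL
job_id=78: mem_gb < 79 AND runtime_s < 5407 → 110
job_id=79: mem_gb < 53 AND state <> 'killed' → 30
job_id=80: mem_gb < 53 AND state <> 'killed' → 45
job_id=81: (no match → NULL) → NULL
job_id=82: (no match → NULL) → NULL
job_id=83: mem_gb < 193 AND state = 'done' → 7

17, NULL, NULL, NULL, 280, NULL, 29, NULL, 110, 30, 45, NULL, NULL, 7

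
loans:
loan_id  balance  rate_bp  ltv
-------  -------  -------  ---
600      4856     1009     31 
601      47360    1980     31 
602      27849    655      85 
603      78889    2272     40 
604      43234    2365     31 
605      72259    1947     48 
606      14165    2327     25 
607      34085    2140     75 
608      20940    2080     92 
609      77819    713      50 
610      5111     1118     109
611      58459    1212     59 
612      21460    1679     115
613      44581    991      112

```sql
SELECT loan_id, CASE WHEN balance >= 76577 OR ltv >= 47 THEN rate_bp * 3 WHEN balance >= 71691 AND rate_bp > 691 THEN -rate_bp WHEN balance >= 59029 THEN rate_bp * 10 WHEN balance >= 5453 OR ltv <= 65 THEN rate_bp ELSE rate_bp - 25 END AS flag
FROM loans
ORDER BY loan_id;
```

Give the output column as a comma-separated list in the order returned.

loan_id=600: balance >= 5453 OR ltv <= 65 → 1009
loan_id=601: balance >= 5453 OR ltv <= 65 → 1980
loan_id=602: balance >= 76577 OR ltv >= 47 → 1965
loan_id=603: balance >= 76577 OR ltv >= 47 → 6816
loan_id=604: balance >= 5453 OR ltv <= 65 → 2365
loan_id=605: balance >= 76577 OR ltv >= 47 → 5841
loan_id=606: balance >= 5453 OR ltv <= 65 → 2327
loan_id=607: balance >= 76577 OR ltv >= 47 → 6420
loan_id=608: balance >= 76577 OR ltv >= 47 → 6240
loan_id=609: balance >= 76577 OR ltv >= 47 → 2139
loan_id=610: balance >= 76577 OR ltv >= 47 → 3354
loan_id=611: balance >= 76577 OR ltv >= 47 → 3636
loan_id=612: balance >= 76577 OR ltv >= 47 → 5037
loan_id=613: balance >= 76577 OR ltv >= 47 → 2973

1009, 1980, 1965, 6816, 2365, 5841, 2327, 6420, 6240, 2139, 3354, 3636, 5037, 2973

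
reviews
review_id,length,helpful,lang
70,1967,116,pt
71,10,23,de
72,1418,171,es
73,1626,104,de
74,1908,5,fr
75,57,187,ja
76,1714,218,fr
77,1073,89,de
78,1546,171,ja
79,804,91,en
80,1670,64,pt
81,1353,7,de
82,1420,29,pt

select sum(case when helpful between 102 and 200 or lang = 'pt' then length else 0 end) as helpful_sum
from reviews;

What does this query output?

9704

review_id=70: ✓ → 1967
review_id=71: ✗
review_id=72: ✓ → 1418
review_id=73: ✓ → 1626
review_id=74: ✗
review_id=75: ✓ → 57
review_id=76: ✗
review_id=77: ✗
review_id=78: ✓ → 1546
review_id=79: ✗
review_id=80: ✓ → 1670
review_id=81: ✗
review_id=82: ✓ → 1420
helpful_sum = 1967 + 1418 + 1626 + 57 + 1546 + 1670 + 1420 = 9704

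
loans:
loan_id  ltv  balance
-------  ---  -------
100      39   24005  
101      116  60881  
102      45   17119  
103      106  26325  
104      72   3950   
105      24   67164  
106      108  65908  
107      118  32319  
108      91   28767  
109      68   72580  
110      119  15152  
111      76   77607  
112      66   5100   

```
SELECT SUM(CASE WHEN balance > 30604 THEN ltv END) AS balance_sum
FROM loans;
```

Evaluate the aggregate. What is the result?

510

loan_id=100: ✗
loan_id=101: ✓ → 116
loan_id=102: ✗
loan_id=103: ✗
loan_id=104: ✗
loan_id=105: ✓ → 24
loan_id=106: ✓ → 108
loan_id=107: ✓ → 118
loan_id=108: ✗
loan_id=109: ✓ → 68
loan_id=110: ✗
loan_id=111: ✓ → 76
loan_id=112: ✗
balance_sum = 116 + 24 + 108 + 118 + 68 + 76 = 510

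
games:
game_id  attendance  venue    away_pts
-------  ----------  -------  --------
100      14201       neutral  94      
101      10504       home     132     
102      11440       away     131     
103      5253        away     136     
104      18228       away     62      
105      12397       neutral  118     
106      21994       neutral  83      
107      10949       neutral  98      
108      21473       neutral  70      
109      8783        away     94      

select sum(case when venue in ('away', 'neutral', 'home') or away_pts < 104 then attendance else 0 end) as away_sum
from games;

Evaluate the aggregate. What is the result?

game_id=100: ✓ → 14201
game_id=101: ✓ → 10504
game_id=102: ✓ → 11440
game_id=103: ✓ → 5253
game_id=104: ✓ → 18228
game_id=105: ✓ → 12397
game_id=106: ✓ → 21994
game_id=107: ✓ → 10949
game_id=108: ✓ → 21473
game_id=109: ✓ → 8783
away_sum = 14201 + 10504 + 11440 + 5253 + 18228 + 12397 + 21994 + 10949 + 21473 + 8783 = 135222

135222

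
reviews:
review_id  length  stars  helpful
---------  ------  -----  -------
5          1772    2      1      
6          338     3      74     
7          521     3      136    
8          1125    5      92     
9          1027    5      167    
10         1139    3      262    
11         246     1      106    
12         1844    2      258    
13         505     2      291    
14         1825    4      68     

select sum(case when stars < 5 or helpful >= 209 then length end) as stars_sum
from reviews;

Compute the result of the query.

review_id=5: ✓ → 1772
review_id=6: ✓ → 338
review_id=7: ✓ → 521
review_id=8: ✗
review_id=9: ✗
review_id=10: ✓ → 1139
review_id=11: ✓ → 246
review_id=12: ✓ → 1844
review_id=13: ✓ → 505
review_id=14: ✓ → 1825
stars_sum = 1772 + 338 + 521 + 1139 + 246 + 1844 + 505 + 1825 = 8190

8190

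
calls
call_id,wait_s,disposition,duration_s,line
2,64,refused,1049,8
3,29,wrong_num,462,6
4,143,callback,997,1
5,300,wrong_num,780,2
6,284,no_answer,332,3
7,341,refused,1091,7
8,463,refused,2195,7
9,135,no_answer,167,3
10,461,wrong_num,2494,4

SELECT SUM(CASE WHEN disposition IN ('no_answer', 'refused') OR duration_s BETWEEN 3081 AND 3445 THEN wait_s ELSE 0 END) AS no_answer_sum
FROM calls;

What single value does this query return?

call_id=2: ✓ → 64
call_id=3: ✗
call_id=4: ✗
call_id=5: ✗
call_id=6: ✓ → 284
call_id=7: ✓ → 341
call_id=8: ✓ → 463
call_id=9: ✓ → 135
call_id=10: ✗
no_answer_sum = 64 + 284 + 341 + 463 + 135 = 1287

1287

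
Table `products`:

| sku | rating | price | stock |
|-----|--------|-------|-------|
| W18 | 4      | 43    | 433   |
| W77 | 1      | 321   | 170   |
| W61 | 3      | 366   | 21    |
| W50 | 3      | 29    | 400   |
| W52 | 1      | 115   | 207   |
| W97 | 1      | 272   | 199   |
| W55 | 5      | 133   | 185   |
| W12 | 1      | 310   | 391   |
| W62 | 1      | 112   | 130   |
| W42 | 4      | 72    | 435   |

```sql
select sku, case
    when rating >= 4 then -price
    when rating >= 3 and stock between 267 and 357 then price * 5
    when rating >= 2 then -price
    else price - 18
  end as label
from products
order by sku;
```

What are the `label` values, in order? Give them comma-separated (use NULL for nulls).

sku=W12: ELSE → 292
sku=W18: rating >= 4 → -43
sku=W42: rating >= 4 → -72
sku=W50: rating >= 2 → -29
sku=W52: ELSE → 97
sku=W55: rating >= 4 → -133
sku=W61: rating >= 2 → -366
sku=W62: ELSE → 94
sku=W77: ELSE → 303
sku=W97: ELSE → 254

292, -43, -72, -29, 97, -133, -366, 94, 303, 254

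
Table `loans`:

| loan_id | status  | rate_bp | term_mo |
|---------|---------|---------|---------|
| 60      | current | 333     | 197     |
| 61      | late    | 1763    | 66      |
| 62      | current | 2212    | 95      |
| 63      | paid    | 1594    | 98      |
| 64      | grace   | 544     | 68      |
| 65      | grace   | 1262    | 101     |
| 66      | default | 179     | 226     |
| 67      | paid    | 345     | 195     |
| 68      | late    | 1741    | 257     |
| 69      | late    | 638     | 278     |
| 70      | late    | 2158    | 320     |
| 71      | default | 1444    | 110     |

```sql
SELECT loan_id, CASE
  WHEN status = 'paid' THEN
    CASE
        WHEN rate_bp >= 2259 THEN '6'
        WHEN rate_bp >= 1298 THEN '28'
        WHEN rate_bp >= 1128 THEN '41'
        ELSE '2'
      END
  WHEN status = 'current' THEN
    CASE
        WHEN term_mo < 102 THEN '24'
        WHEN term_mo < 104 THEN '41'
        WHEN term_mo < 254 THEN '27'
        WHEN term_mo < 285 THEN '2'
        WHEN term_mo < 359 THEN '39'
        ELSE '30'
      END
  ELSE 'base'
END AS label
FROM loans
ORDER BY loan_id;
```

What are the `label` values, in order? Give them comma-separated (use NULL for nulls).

27, base, 24, 28, base, base, base, 2, base, base, base, base

loan_id=60: status='current' → inner[term_mo < 254] → 27
loan_id=61: status='late' → outer ELSE → base
loan_id=62: status='current' → inner[term_mo < 102] → 24
loan_id=63: status='paid' → inner[rate_bp >= 1298] → 28
loan_id=64: status='grace' → outer ELSE → base
loan_id=65: status='grace' → outer ELSE → base
loan_id=66: status='default' → outer ELSE → base
loan_id=67: status='paid' → inner[ELSE] → 2
loan_id=68: status='late' → outer ELSE → base
loan_id=69: status='late' → outer ELSE → base
loan_id=70: status='late' → outer ELSE → base
loan_id=71: status='default' → outer ELSE → base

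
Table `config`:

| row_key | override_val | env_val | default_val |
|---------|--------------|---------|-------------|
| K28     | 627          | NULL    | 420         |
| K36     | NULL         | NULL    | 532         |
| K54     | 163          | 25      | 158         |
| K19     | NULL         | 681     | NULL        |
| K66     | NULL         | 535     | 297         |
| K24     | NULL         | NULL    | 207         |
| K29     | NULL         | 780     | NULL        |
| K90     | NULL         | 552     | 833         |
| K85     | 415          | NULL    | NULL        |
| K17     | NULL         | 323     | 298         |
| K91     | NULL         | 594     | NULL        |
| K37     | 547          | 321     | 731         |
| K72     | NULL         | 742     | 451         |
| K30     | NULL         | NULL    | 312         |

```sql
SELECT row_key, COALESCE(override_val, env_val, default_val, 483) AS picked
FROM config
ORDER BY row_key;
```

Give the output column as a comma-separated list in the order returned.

row_key=K17: override_val=NULL, env_val=323 → 323
row_key=K19: override_val=NULL, env_val=681 → 681
row_key=K24: override_val=NULL, env_val=NULL, default_val=207 → 207
row_key=K28: override_val=627 → 627
row_key=K29: override_val=NULL, env_val=780 → 780
row_key=K30: override_val=NULL, env_val=NULL, default_val=312 → 312
row_key=K36: override_val=NULL, env_val=NULL, default_val=532 → 532
row_key=K37: override_val=547 → 547
row_key=K54: override_val=163 → 163
row_key=K66: override_val=NULL, env_val=535 → 535
row_key=K72: override_val=NULL, env_val=742 → 742
row_key=K85: override_val=415 → 415
row_key=K90: override_val=NULL, env_val=552 → 552
row_key=K91: override_val=NULL, env_val=594 → 594

323, 681, 207, 627, 780, 312, 532, 547, 163, 535, 742, 415, 552, 594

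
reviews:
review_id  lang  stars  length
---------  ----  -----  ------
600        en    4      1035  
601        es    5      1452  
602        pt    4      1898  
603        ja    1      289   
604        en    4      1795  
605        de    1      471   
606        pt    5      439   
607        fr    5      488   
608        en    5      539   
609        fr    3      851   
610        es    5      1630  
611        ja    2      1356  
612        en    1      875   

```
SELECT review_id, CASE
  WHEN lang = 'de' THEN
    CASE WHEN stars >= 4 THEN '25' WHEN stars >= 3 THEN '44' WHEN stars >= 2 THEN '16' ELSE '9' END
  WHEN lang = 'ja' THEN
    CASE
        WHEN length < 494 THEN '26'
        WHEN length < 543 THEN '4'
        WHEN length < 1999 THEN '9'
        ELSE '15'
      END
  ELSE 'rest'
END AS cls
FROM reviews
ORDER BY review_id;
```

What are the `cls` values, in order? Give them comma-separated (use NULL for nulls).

rest, rest, rest, 26, rest, 9, rest, rest, rest, rest, rest, 9, rest

review_id=600: lang='en' → outer ELSE → rest
review_id=601: lang='es' → outer ELSE → rest
review_id=602: lang='pt' → outer ELSE → rest
review_id=603: lang='ja' → inner[length < 494] → 26
review_id=604: lang='en' → outer ELSE → rest
review_id=605: lang='de' → inner[ELSE] → 9
review_id=606: lang='pt' → outer ELSE → rest
review_id=607: lang='fr' → outer ELSE → rest
review_id=608: lang='en' → outer ELSE → rest
review_id=609: lang='fr' → outer ELSE → rest
review_id=610: lang='es' → outer ELSE → rest
review_id=611: lang='ja' → inner[length < 1999] → 9
review_id=612: lang='en' → outer ELSE → rest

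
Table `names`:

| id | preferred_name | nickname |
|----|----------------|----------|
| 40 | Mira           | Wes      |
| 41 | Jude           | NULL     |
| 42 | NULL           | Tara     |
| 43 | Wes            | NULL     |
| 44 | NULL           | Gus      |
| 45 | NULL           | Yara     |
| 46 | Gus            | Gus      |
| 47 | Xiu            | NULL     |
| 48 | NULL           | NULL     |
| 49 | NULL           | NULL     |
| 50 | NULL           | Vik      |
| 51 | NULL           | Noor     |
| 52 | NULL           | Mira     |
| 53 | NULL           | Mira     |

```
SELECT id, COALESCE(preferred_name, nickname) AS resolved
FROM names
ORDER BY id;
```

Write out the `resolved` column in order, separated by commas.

id=40: preferred_name=Mira → Mira
id=41: preferred_name=Jude → Jude
id=42: preferred_name=NULL, nickname=Tara → Tara
id=43: preferred_name=Wes → Wes
id=44: preferred_name=NULL, nickname=Gus → Gus
id=45: preferred_name=NULL, nickname=Yara → Yara
id=46: preferred_name=Gus → Gus
id=47: preferred_name=Xiu → Xiu
id=48: preferred_name=NULL, nickname=NULL (all NULL) → NULL
id=49: preferred_name=NULL, nickname=NULL (all NULL) → NULL
id=50: preferred_name=NULL, nickname=Vik → Vik
id=51: preferred_name=NULL, nickname=Noor → Noor
id=52: preferred_name=NULL, nickname=Mira → Mira
id=53: preferred_name=NULL, nickname=Mira → Mira

Mira, Jude, Tara, Wes, Gus, Yara, Gus, Xiu, NULL, NULL, Vik, Noor, Mira, Mira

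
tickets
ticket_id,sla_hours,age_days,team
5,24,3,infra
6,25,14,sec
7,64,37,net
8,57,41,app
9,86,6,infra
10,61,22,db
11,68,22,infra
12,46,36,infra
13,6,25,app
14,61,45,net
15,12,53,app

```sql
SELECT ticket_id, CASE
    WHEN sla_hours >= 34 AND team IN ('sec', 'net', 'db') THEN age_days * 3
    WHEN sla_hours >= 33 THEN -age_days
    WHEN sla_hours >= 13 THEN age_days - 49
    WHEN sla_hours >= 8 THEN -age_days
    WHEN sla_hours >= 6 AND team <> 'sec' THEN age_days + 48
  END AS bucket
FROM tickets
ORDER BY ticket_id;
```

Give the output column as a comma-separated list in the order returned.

-46, -35, 111, -41, -6, 66, -22, -36, 73, 135, -53

ticket_id=5: sla_hours >= 13 → -46
ticket_id=6: sla_hours >= 13 → -35
ticket_id=7: sla_hours >= 34 AND team IN ('sec', 'net', 'db') → 111
ticket_id=8: sla_hours >= 33 → -41
ticket_id=9: sla_hours >= 33 → -6
ticket_id=10: sla_hours >= 34 AND team IN ('sec', 'net', 'db') → 66
ticket_id=11: sla_hours >= 33 → -22
ticket_id=12: sla_hours >= 33 → -36
ticket_id=13: sla_hours >= 6 AND team <> 'sec' → 73
ticket_id=14: sla_hours >= 34 AND team IN ('sec', 'net', 'db') → 135
ticket_id=15: sla_hours >= 8 → -53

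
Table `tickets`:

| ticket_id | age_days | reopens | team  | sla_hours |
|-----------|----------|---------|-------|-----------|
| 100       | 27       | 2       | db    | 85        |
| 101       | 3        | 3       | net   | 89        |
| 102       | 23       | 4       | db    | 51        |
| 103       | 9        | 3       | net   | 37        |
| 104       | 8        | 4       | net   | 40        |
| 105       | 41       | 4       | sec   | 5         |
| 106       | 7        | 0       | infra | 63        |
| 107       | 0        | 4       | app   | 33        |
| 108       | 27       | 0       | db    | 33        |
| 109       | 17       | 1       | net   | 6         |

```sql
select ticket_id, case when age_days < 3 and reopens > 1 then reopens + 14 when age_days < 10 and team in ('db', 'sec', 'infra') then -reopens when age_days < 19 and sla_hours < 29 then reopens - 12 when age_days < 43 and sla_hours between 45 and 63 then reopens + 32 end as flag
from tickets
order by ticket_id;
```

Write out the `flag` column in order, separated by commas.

ticket_id=100: (no match → NULL) → NULL
ticket_id=101: (no match → NULL) → NULL
ticket_id=102: age_days < 43 and sla_hours between 45 and 63 → 36
ticket_id=103: (no match → NULL) → NULL
ticket_id=104: (no match → NULL) → NULL
ticket_id=105: (no match → NULL) → NULL
ticket_id=106: age_days < 10 and team in ('db', 'sec', 'infra') → 0
ticket_id=107: age_days < 3 and reopens > 1 → 18
ticket_id=108: (no match → NULL) → NULL
ticket_id=109: age_days < 19 and sla_hours < 29 → -11

NULL, NULL, 36, NULL, NULL, NULL, 0, 18, NULL, -11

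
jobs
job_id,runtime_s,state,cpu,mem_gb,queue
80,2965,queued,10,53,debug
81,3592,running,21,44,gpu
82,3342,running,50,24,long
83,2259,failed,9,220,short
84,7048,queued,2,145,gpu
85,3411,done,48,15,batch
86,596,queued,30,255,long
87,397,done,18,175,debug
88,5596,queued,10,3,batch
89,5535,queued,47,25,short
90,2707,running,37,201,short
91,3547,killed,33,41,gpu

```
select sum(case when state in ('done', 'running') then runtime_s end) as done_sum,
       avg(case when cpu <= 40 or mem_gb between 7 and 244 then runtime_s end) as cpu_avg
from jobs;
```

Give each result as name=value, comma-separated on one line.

done_sum=13449, cpu_avg=3416.25

[done_sum: state in ('done', 'running')]
job_id=80: ✗
job_id=81: ✓ → 3592
job_id=82: ✓ → 3342
job_id=83: ✗
job_id=84: ✗
job_id=85: ✓ → 3411
job_id=86: ✗
job_id=87: ✓ → 397
job_id=88: ✗
job_id=89: ✗
job_id=90: ✓ → 2707
job_id=91: ✗
done_sum = 3592 + 3342 + 3411 + 397 + 2707 = 13449
—
[cpu_avg: cpu <= 40 or mem_gb between 7 and 244]
job_id=80: ✓ → 2965
job_id=81: ✓ → 3592
job_id=82: ✓ → 3342
job_id=83: ✓ → 2259
job_id=84: ✓ → 7048
job_id=85: ✓ → 3411
job_id=86: ✓ → 596
job_id=87: ✓ → 397
job_id=88: ✓ → 5596
job_id=89: ✓ → 5535
job_id=90: ✓ → 2707
job_id=91: ✓ → 3547
cpu_avg = (2965 + 3592 + 3342 + 2259 + 7048 + 3411 + 596 + 397 + 5596 + 5535 + 2707 + 3547) / 12 = 3416.25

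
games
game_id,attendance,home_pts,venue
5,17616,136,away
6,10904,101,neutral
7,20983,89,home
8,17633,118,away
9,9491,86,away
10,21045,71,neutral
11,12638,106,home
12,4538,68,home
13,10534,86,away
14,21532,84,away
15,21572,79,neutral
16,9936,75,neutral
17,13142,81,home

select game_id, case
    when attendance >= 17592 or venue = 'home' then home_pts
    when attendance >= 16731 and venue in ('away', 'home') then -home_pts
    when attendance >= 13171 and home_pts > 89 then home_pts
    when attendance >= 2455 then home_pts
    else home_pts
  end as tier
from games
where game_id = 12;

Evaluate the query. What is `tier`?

game_id = 12: attendance=4538, home_pts=68, venue=home.
attendance >= 17592 or venue = 'home' → true → 68

68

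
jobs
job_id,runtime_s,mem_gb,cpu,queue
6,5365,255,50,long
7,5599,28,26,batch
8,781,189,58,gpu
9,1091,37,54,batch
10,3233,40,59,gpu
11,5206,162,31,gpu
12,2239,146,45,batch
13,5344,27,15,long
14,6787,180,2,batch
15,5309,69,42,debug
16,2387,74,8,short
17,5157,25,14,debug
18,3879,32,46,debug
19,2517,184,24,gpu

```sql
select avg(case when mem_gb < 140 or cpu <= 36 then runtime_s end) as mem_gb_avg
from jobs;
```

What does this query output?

4228.0909090909

job_id=6: ✗
job_id=7: ✓ → 5599
job_id=8: ✗
job_id=9: ✓ → 1091
job_id=10: ✓ → 3233
job_id=11: ✓ → 5206
job_id=12: ✗
job_id=13: ✓ → 5344
job_id=14: ✓ → 6787
job_id=15: ✓ → 5309
job_id=16: ✓ → 2387
job_id=17: ✓ → 5157
job_id=18: ✓ → 3879
job_id=19: ✓ → 2517
mem_gb_avg = (5599 + 1091 + 3233 + 5206 + 5344 + 6787 + 5309 + 2387 + 5157 + 3879 + 2517) / 11 = 4228.0909090909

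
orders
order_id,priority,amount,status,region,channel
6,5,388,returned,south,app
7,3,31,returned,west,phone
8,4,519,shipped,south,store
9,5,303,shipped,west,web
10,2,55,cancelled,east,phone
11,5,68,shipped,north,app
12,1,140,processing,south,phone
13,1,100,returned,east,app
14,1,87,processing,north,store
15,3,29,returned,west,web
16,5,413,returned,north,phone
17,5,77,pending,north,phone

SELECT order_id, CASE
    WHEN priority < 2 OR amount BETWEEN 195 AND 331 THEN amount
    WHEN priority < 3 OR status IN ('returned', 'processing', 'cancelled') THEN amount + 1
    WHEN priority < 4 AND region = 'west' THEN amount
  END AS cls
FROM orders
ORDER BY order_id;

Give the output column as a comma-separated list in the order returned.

order_id=6: priority < 3 OR status IN ('returned', 'processing', 'cancelled') → 389
order_id=7: priority < 3 OR status IN ('returned', 'processing', 'cancelled') → 32
order_id=8: (no match → NULL) → NULL
order_id=9: priority < 2 OR amount BETWEEN 195 AND 331 → 303
order_id=10: priority < 3 OR status IN ('returned', 'processing', 'cancelled') → 56
order_id=11: (no match → NULL) → NULL
order_id=12: priority < 2 OR amount BETWEEN 195 AND 331 → 140
order_id=13: priority < 2 OR amount BETWEEN 195 AND 331 → 100
order_id=14: priority < 2 OR amount BETWEEN 195 AND 331 → 87
order_id=15: priority < 3 OR status IN ('returned', 'processing', 'cancelled') → 30
order_id=16: priority < 3 OR status IN ('returned', 'processing', 'cancelled') → 414
order_id=17: (no match → NULL) → NULL

389, 32, NULL, 303, 56, NULL, 140, 100, 87, 30, 414, NULL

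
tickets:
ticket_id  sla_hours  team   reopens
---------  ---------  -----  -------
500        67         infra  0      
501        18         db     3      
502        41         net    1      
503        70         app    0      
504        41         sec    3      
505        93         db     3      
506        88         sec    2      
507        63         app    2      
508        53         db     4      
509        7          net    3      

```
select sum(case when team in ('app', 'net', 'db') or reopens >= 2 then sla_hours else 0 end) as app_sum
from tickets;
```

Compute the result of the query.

474

ticket_id=500: ✗
ticket_id=501: ✓ → 18
ticket_id=502: ✓ → 41
ticket_id=503: ✓ → 70
ticket_id=504: ✓ → 41
ticket_id=505: ✓ → 93
ticket_id=506: ✓ → 88
ticket_id=507: ✓ → 63
ticket_id=508: ✓ → 53
ticket_id=509: ✓ → 7
app_sum = 18 + 41 + 70 + 41 + 93 + 88 + 63 + 53 + 7 = 474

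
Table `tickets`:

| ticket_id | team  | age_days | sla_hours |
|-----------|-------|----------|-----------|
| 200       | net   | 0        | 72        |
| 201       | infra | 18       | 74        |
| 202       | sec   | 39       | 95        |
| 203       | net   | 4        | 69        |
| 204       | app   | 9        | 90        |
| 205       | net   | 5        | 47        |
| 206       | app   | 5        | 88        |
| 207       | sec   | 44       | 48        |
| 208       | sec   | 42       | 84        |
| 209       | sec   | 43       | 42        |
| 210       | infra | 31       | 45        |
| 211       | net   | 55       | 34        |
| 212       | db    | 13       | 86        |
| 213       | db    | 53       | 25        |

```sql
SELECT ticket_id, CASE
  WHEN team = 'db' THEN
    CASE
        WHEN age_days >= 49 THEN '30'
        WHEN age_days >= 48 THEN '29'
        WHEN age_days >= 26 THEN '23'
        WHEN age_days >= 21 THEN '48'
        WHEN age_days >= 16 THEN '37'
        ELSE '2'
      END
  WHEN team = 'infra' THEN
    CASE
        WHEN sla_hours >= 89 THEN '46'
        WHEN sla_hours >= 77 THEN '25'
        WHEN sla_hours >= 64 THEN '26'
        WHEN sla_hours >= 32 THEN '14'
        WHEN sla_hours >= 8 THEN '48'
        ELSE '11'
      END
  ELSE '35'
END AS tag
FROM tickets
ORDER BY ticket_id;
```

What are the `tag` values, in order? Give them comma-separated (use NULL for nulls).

ticket_id=200: team='net' → outer ELSE → 35
ticket_id=201: team='infra' → inner[sla_hours >= 64] → 26
ticket_id=202: team='sec' → outer ELSE → 35
ticket_id=203: team='net' → outer ELSE → 35
ticket_id=204: team='app' → outer ELSE → 35
ticket_id=205: team='net' → outer ELSE → 35
ticket_id=206: team='app' → outer ELSE → 35
ticket_id=207: team='sec' → outer ELSE → 35
ticket_id=208: team='sec' → outer ELSE → 35
ticket_id=209: team='sec' → outer ELSE → 35
ticket_id=210: team='infra' → inner[sla_hours >= 32] → 14
ticket_id=211: team='net' → outer ELSE → 35
ticket_id=212: team='db' → inner[ELSE] → 2
ticket_id=213: team='db' → inner[age_days >= 49] → 30

35, 26, 35, 35, 35, 35, 35, 35, 35, 35, 14, 35, 2, 30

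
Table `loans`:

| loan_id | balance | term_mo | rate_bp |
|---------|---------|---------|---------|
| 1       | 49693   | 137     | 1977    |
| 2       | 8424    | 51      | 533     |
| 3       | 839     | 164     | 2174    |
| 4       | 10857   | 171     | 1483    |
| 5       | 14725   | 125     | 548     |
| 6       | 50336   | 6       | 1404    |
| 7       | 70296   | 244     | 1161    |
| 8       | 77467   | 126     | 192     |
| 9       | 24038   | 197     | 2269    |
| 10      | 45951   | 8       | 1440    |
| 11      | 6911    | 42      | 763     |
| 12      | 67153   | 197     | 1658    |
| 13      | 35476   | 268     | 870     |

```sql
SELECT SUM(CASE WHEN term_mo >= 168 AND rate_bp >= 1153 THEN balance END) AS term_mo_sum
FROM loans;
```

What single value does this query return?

loan_id=1: ✗
loan_id=2: ✗
loan_id=3: ✗
loan_id=4: ✓ → 10857
loan_id=5: ✗
loan_id=6: ✗
loan_id=7: ✓ → 70296
loan_id=8: ✗
loan_id=9: ✓ → 24038
loan_id=10: ✗
loan_id=11: ✗
loan_id=12: ✓ → 67153
loan_id=13: ✗
term_mo_sum = 10857 + 70296 + 24038 + 67153 = 172344

172344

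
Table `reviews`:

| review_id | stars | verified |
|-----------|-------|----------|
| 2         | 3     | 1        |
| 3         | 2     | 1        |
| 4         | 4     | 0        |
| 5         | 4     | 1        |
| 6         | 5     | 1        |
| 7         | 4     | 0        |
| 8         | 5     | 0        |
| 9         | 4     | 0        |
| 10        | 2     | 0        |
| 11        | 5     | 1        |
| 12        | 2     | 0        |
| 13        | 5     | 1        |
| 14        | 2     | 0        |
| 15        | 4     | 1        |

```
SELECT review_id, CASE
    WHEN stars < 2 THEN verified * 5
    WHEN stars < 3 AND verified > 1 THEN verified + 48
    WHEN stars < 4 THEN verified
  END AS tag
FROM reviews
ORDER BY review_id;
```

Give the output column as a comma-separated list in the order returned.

1, 1, NULL, NULL, NULL, NULL, NULL, NULL, 0, NULL, 0, NULL, 0, NULL

review_id=2: stars < 4 → 1
review_id=3: stars < 4 → 1
review_id=4: (no match → NULL) → NULL
review_id=5: (no match → NULL) → NULL
review_id=6: (no match → NULL) → NULL
review_id=7: (no match → NULL) → NULL
review_id=8: (no match → NULL) → NULL
review_id=9: (no match → NULL) → NULL
review_id=10: stars < 4 → 0
review_id=11: (no match → NULL) → NULL
review_id=12: stars < 4 → 0
review_id=13: (no match → NULL) → NULL
review_id=14: stars < 4 → 0
review_id=15: (no match → NULL) → NULL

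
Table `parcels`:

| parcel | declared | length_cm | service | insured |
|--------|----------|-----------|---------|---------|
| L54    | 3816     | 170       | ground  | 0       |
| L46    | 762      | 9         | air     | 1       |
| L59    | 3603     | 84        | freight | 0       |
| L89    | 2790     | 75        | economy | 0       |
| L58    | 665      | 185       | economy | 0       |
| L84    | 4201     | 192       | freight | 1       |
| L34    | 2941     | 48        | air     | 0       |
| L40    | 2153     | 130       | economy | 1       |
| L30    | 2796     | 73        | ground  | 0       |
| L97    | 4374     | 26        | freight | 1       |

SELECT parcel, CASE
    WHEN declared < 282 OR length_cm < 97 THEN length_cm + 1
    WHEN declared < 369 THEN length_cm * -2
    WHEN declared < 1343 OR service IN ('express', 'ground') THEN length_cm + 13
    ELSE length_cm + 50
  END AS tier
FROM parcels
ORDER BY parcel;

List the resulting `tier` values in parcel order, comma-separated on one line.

parcel=L30: declared < 282 OR length_cm < 97 → 74
parcel=L34: declared < 282 OR length_cm < 97 → 49
parcel=L40: ELSE → 180
parcel=L46: declared < 282 OR length_cm < 97 → 10
parcel=L54: declared < 1343 OR service IN ('express', 'ground') → 183
parcel=L58: declared < 1343 OR service IN ('express', 'ground') → 198
parcel=L59: declared < 282 OR length_cm < 97 → 85
parcel=L84: ELSE → 242
parcel=L89: declared < 282 OR length_cm < 97 → 76
parcel=L97: declared < 282 OR length_cm < 97 → 27

74, 49, 180, 10, 183, 198, 85, 242, 76, 27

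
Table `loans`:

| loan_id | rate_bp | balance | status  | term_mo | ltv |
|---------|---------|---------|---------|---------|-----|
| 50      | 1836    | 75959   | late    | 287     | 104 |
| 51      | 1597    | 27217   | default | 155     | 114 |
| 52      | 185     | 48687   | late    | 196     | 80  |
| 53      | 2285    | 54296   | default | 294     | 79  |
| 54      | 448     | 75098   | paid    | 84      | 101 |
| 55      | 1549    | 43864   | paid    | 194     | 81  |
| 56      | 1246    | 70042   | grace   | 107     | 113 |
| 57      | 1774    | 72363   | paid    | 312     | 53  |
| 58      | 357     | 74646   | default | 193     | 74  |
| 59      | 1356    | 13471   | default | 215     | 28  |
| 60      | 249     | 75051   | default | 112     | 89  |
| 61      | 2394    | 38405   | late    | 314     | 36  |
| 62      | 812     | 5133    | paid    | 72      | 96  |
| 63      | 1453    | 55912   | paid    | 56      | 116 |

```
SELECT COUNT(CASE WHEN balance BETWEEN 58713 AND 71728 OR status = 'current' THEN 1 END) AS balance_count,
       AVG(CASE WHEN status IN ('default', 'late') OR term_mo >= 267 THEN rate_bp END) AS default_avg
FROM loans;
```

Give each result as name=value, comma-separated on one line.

[balance_count: balance BETWEEN 58713 AND 71728 OR status = 'current']
loan_id=50: ✗
loan_id=51: ✗
loan_id=52: ✗
loan_id=53: ✗
loan_id=54: ✗
loan_id=55: ✗
loan_id=56: ✓ → 1
loan_id=57: ✗
loan_id=58: ✗
loan_id=59: ✗
loan_id=60: ✗
loan_id=61: ✗
loan_id=62: ✗
loan_id=63: ✗
balance_count = COUNT(1) = 1
—
[default_avg: status IN ('default', 'late') OR term_mo >= 267]
loan_id=50: ✓ → 1836
loan_id=51: ✓ → 1597
loan_id=52: ✓ → 185
loan_id=53: ✓ → 2285
loan_id=54: ✗
loan_id=55: ✗
loan_id=56: ✗
loan_id=57: ✓ → 1774
loan_id=58: ✓ → 357
loan_id=59: ✓ → 1356
loan_id=60: ✓ → 249
loan_id=61: ✓ → 2394
loan_id=62: ✗
loan_id=63: ✗
default_avg = (1836 + 1597 + 185 + 2285 + 1774 + 357 + 1356 + 249 + 2394) / 9 = 1337

balance_count=1, default_avg=1337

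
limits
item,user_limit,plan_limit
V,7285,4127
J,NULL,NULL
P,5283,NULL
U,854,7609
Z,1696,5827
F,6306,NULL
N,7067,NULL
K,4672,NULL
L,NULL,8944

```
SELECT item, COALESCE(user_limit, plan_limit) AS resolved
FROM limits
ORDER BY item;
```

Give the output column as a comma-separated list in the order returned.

6306, NULL, 4672, 8944, 7067, 5283, 854, 7285, 1696

item=F: user_limit=6306 → 6306
item=J: user_limit=NULL, plan_limit=NULL (all NULL) → NULL
item=K: user_limit=4672 → 4672
item=L: user_limit=NULL, plan_limit=8944 → 8944
item=N: user_limit=7067 → 7067
item=P: user_limit=5283 → 5283
item=U: user_limit=854 → 854
item=V: user_limit=7285 → 7285
item=Z: user_limit=1696 → 1696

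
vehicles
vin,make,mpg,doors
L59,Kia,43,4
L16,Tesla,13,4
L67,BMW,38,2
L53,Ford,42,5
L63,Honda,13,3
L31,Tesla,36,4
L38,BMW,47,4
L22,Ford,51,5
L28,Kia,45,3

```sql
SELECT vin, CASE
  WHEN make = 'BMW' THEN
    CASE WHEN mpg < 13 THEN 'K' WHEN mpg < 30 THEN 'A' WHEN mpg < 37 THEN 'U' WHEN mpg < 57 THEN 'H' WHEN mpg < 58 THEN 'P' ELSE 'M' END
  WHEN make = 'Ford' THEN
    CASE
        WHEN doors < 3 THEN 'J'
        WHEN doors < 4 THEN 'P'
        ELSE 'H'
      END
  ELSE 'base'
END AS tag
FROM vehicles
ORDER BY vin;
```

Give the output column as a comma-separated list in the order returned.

base, H, base, base, H, H, base, base, H

vin=L16: make='Tesla' → outer ELSE → base
vin=L22: make='Ford' → inner[ELSE] → H
vin=L28: make='Kia' → outer ELSE → base
vin=L31: make='Tesla' → outer ELSE → base
vin=L38: make='BMW' → inner[mpg < 57] → H
vin=L53: make='Ford' → inner[ELSE] → H
vin=L59: make='Kia' → outer ELSE → base
vin=L63: make='Honda' → outer ELSE → base
vin=L67: make='BMW' → inner[mpg < 57] → H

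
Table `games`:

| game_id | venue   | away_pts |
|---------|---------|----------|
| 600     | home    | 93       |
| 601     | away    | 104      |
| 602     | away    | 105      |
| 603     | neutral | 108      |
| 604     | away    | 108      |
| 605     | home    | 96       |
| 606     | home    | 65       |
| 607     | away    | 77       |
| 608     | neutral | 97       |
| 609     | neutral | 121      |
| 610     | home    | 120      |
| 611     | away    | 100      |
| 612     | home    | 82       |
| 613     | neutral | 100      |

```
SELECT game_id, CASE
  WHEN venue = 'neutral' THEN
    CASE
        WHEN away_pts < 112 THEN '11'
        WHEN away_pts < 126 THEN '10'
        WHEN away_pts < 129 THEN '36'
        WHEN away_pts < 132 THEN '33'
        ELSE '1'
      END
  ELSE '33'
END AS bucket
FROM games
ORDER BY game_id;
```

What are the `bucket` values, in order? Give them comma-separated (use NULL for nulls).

33, 33, 33, 11, 33, 33, 33, 33, 11, 10, 33, 33, 33, 11

game_id=600: venue='home' → outer ELSE → 33
game_id=601: venue='away' → outer ELSE → 33
game_id=602: venue='away' → outer ELSE → 33
game_id=603: venue='neutral' → inner[away_pts < 112] → 11
game_id=604: venue='away' → outer ELSE → 33
game_id=605: venue='home' → outer ELSE → 33
game_id=606: venue='home' → outer ELSE → 33
game_id=607: venue='away' → outer ELSE → 33
game_id=608: venue='neutral' → inner[away_pts < 112] → 11
game_id=609: venue='neutral' → inner[away_pts < 126] → 10
game_id=610: venue='home' → outer ELSE → 33
game_id=611: venue='away' → outer ELSE → 33
game_id=612: venue='home' → outer ELSE → 33
game_id=613: venue='neutral' → inner[away_pts < 112] → 11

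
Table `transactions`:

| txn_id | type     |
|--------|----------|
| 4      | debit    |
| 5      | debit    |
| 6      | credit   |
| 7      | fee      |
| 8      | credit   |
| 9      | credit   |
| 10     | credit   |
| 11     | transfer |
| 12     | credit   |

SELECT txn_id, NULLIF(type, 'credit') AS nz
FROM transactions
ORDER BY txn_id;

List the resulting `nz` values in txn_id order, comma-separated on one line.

debit, debit, NULL, fee, NULL, NULL, NULL, transfer, NULL

txn_id=4: type=debit vs credit: differ → debit
txn_id=5: type=debit vs credit: differ → debit
txn_id=6: type=credit vs credit: equal → NULL
txn_id=7: type=fee vs credit: differ → fee
txn_id=8: type=credit vs credit: equal → NULL
txn_id=9: type=credit vs credit: equal → NULL
txn_id=10: type=credit vs credit: equal → NULL
txn_id=11: type=transfer vs credit: differ → transfer
txn_id=12: type=credit vs credit: equal → NULL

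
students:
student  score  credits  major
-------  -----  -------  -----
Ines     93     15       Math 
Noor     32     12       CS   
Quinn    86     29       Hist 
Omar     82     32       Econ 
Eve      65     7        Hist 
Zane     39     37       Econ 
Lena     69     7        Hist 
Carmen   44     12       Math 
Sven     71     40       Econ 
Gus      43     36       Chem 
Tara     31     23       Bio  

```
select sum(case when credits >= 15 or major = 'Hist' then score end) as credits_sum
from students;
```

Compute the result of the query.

579

student=Ines: ✓ → 93
student=Noor: ✗
student=Quinn: ✓ → 86
student=Omar: ✓ → 82
student=Eve: ✓ → 65
student=Zane: ✓ → 39
student=Lena: ✓ → 69
student=Carmen: ✗
student=Sven: ✓ → 71
student=Gus: ✓ → 43
student=Tara: ✓ → 31
credits_sum = 93 + 86 + 82 + 65 + 39 + 69 + 71 + 43 + 31 = 579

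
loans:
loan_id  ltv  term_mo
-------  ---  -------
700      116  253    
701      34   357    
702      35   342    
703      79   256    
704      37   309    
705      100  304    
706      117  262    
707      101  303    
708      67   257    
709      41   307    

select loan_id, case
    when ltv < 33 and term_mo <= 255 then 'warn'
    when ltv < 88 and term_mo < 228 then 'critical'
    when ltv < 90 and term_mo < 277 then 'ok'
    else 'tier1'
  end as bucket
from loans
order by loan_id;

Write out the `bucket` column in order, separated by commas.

tier1, tier1, tier1, ok, tier1, tier1, tier1, tier1, ok, tier1

loan_id=700: ELSE → tier1
loan_id=701: ELSE → tier1
loan_id=702: ELSE → tier1
loan_id=703: ltv < 90 and term_mo < 277 → ok
loan_id=704: ELSE → tier1
loan_id=705: ELSE → tier1
loan_id=706: ELSE → tier1
loan_id=707: ELSE → tier1
loan_id=708: ltv < 90 and term_mo < 277 → ok
loan_id=709: ELSE → tier1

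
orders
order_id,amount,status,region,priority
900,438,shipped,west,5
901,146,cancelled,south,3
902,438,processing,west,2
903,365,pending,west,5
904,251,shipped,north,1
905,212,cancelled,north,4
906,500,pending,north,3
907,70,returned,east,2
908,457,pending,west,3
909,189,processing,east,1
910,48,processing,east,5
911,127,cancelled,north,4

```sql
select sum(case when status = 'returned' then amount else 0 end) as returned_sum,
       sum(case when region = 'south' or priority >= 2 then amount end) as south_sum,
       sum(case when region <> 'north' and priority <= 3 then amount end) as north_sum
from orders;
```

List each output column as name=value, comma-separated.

[returned_sum: status = 'returned']
order_id=900: ✗
order_id=901: ✗
order_id=902: ✗
order_id=903: ✗
order_id=904: ✗
order_id=905: ✗
order_id=906: ✗
order_id=907: ✓ → 70
order_id=908: ✗
order_id=909: ✗
order_id=910: ✗
order_id=911: ✗
returned_sum = 70
—
[south_sum: region = 'south' or priority >= 2]
order_id=900: ✓ → 438
order_id=901: ✓ → 146
order_id=902: ✓ → 438
order_id=903: ✓ → 365
order_id=904: ✗
order_id=905: ✓ → 212
order_id=906: ✓ → 500
order_id=907: ✓ → 70
order_id=908: ✓ → 457
order_id=909: ✗
order_id=910: ✓ → 48
order_id=911: ✓ → 127
south_sum = 438 + 146 + 438 + 365 + 212 + 500 + 70 + 457 + 48 + 127 = 2801
—
[north_sum: region <> 'north' and priority <= 3]
order_id=900: ✗
order_id=901: ✓ → 146
order_id=902: ✓ → 438
order_id=903: ✗
order_id=904: ✗
order_id=905: ✗
order_id=906: ✗
order_id=907: ✓ → 70
order_id=908: ✓ → 457
order_id=909: ✓ → 189
order_id=910: ✗
order_id=911: ✗
north_sum = 146 + 438 + 70 + 457 + 189 = 1300

returned_sum=70, south_sum=2801, north_sum=1300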